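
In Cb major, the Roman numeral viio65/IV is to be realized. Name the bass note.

Gb

The applied chord viio65/IV is rooted on Eb: Eb-Gb-Bbb-Dbb.
The figure 65 means first inversion — the third is in the bass.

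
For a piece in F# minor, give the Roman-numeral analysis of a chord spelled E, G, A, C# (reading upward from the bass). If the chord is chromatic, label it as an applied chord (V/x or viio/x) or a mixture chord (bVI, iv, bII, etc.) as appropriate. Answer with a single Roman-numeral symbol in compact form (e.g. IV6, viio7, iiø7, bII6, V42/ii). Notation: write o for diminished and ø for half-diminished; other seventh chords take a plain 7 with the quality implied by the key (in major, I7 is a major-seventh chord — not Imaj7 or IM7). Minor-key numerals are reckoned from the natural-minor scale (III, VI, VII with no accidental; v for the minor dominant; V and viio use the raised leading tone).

V43/VI

The pitches A-C#-E-G form a dominant seventh chord rooted on A.
A is not a diatonic chord root with this quality in F# minor, but it lies a perfect fifth above D (VI), so the chord functions as an applied dominant of VI.
With E in the bass the chord is in second inversion, so the figured bass is 43.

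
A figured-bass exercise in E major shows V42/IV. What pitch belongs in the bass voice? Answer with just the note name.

The applied chord V42/IV is rooted on E: E-G#-B-D.
The figure 42 means third inversion — the seventh is in the bass.

D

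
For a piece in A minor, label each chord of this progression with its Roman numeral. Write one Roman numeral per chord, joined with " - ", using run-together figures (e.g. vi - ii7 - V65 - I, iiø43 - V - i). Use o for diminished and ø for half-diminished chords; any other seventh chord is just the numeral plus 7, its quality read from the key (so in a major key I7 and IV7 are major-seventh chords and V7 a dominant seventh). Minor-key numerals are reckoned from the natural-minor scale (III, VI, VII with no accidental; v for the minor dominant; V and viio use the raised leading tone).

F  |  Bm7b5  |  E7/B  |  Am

F: major triad on F = scale degree 6 → VI.
Bm7b5: root B is the supertonic; half-diminished seventh chord there is iiø7.
E7/B has root E, degree 5 in A minor, so V43.
Am: minor triad on A = scale degree 1 → i.

VI - iiø7 - V43 - i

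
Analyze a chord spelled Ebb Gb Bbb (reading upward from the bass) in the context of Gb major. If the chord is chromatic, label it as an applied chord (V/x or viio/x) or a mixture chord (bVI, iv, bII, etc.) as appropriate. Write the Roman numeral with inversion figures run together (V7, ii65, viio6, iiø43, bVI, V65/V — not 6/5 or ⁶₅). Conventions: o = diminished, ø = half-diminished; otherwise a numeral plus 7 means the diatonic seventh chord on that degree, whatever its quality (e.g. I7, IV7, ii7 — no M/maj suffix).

bVI

Stacked in thirds the chord is Ebb-Gb-Bbb: a major triad on Ebb.
Ebb is the lowered sixth degree of Gb major (diatonic 6 would be Eb). This is a major triad on the lowered sixth degree, borrowed from the parallel minor.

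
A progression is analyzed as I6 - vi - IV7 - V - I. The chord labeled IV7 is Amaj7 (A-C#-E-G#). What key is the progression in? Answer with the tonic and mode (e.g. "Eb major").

E major

The chord Amaj7 is a major seventh chord rooted on A; its label is IV7.
Counting down 3 scale steps from A places the tonic on E; a major seventh chord on degree 4 is diatonic only in major.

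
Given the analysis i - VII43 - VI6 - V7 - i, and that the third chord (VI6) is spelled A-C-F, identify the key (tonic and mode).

A minor

The chord F/A is a major triad rooted on F; its label is VI6.
Counting down 5 scale steps from F places the tonic on A; a major triad on degree 6 is diatonic only in minor.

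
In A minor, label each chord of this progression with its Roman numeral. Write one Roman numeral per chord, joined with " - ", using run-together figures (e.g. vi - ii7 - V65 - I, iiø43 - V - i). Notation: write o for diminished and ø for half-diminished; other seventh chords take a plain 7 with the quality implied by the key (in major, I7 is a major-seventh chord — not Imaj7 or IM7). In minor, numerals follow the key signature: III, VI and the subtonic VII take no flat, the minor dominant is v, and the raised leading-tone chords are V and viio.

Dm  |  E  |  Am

iv - V - i

Dm: minor triad on D = scale degree 4 → iv.
E: root E is the dominant; major triad there is V.
Am: minor triad on A = scale degree 1 → i.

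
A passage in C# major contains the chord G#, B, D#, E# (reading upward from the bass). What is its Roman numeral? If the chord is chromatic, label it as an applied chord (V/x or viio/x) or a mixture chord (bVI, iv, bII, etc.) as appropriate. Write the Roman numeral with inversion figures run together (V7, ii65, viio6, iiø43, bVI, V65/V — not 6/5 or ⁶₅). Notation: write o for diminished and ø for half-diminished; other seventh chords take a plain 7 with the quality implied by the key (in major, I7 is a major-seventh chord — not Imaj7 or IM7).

The pitches E#-G#-B-D# form a half-diminished seventh chord rooted on E#.
E# sits a half step below F# (IV in C# major); a diminished chord there is the applied leading-tone chord of IV.
With G# in the bass the chord is in first inversion, so the figured bass is 65.

viiø65/IV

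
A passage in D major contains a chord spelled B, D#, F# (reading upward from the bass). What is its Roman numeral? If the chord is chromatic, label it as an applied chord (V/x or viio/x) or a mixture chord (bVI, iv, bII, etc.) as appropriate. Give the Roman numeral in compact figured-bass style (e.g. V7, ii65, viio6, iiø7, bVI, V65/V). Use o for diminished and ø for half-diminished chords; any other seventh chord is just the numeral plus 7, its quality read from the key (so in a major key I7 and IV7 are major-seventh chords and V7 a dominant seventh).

V/ii

Stacked in thirds the chord is B-D#-F#: a major triad on B.
B is not a diatonic chord root with this quality in D major, but it lies a perfect fifth above E (ii), so the chord functions as an applied dominant of ii.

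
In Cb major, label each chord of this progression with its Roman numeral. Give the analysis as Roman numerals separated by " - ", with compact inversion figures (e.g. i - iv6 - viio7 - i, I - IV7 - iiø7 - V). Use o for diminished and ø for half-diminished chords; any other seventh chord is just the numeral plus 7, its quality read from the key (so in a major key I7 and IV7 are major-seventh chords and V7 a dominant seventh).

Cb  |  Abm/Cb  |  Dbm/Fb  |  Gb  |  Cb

I - vi6 - ii6 - V - I

Cb: major triad on Cb = scale degree 1 → I.
Abm/Cb has root Ab, degree 6 in Cb major, so vi6.
Dbm/Fb: minor triad on Db = scale degree 2 → ii6.
Gb: root Gb is the dominant; major triad there is V.
Cb: root Cb is the tonic; major triad there is I.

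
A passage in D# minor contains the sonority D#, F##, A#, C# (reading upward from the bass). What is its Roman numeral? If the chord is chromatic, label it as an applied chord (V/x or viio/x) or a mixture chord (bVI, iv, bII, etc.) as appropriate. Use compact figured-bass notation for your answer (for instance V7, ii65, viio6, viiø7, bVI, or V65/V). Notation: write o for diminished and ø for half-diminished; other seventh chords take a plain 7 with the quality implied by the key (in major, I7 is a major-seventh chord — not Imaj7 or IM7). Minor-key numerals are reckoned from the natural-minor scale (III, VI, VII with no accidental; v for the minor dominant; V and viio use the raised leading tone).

V7/iv

The pitches D#-F##-A#-C# form a dominant seventh chord rooted on D#.
D# is not a diatonic chord root with this quality in D# minor, but it lies a perfect fifth above G# (iv), so the chord functions as an applied dominant of iv.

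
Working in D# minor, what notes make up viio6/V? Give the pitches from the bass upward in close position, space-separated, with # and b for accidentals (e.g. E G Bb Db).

B# D# G##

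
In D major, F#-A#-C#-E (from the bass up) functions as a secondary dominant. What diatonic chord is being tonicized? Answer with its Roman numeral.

vi

The chord is a dominant seventh chord on F#.
A dominant resolves down a perfect fifth: F# → B. In D major, B is scale degree 6, i.e. vi.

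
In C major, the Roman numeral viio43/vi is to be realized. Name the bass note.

D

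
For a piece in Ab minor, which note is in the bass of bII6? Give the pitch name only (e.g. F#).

bII in Ab minor has root Bbb; the chord is Bbb-Db-Fb.
The figure 6 means first inversion — the third is in the bass.

Db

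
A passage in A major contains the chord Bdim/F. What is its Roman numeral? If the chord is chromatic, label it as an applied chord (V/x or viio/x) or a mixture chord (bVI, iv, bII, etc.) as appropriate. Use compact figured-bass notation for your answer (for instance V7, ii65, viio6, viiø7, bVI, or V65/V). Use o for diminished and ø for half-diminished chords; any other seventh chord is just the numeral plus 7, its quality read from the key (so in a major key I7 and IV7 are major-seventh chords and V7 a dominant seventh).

iio64

The pitches B-D-F form a diminished triad rooted on B.
B is the second degree of A major. This is the diminished supertonic triad, borrowed from the parallel minor.
With F in the bass the chord is in second inversion, so the figured bass is 64.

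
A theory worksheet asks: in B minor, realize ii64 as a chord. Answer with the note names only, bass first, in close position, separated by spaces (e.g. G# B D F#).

G# C# E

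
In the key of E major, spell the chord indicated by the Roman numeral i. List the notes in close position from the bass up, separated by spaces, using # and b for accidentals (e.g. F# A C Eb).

E G B

Scale degree 1 in E major is E; here the chord built on it is altered to a minor triad. i is the minor tonic, borrowed from the parallel minor.
So the chord is E-G-B, a minor triad.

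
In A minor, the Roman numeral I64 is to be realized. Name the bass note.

I in A minor has root A; the chord is A-C#-E.
The figure 64 means second inversion — the fifth is in the bass.

E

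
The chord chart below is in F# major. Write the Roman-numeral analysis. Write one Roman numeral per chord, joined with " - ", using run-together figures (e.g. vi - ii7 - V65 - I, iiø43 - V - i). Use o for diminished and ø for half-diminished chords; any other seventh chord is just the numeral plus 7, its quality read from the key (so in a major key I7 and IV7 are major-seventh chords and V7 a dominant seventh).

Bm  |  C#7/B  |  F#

iv - V42 - I

Bm: B with this quality isn't in the key; it's iv, borrowed from the parallel minor.
C#7/B has root C#, degree 5 in F# major, so V42.
F#: major triad on F# = scale degree 1 → I.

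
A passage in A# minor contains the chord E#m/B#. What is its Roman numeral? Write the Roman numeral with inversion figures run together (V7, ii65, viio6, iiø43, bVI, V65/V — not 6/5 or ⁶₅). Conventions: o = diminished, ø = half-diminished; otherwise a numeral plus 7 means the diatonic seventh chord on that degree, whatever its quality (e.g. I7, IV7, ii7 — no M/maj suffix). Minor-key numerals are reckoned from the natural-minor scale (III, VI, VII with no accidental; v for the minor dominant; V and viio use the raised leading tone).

v64

Stacked in thirds the chord is E#-G#-B#: a minor triad on E#.
E# is scale degree 5 in A# minor, and a minor triad on that degree is written v.
With B# in the bass the chord is in second inversion, so the figured bass is 64.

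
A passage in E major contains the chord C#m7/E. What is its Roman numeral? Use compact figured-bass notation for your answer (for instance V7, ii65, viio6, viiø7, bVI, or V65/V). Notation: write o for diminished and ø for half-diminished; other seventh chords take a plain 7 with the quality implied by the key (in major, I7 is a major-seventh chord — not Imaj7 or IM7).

vi65

The pitches C#-E-G#-B form a minor seventh chord rooted on C#.
C# is scale degree 6 in E major, and a minor seventh chord on that degree is written vi7.
With E in the bass the chord is in first inversion, so the figured bass is 65.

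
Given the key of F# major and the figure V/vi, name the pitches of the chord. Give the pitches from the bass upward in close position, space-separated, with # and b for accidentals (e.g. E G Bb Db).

The slash means an applied dominant: we want the dominant of vi. In F# major, vi is D# minor, and its dominant is built on A#.
Building a major triad on A# gives A#-C##-E#.

A# C## E#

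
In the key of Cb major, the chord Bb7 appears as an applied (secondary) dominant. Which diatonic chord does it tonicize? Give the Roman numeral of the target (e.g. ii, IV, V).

The chord is a dominant seventh chord on Bb.
A dominant resolves down a perfect fifth: Bb → Eb. In Cb major, Eb is scale degree 3, i.e. iii.

iii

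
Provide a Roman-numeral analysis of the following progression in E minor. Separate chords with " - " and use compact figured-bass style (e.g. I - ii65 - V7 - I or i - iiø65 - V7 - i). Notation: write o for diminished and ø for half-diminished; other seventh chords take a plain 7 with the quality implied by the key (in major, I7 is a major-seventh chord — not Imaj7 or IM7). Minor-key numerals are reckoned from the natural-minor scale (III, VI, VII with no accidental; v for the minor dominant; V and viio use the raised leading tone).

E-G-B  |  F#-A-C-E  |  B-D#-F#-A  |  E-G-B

i - iiø7 - V7 - i

E-G-B: minor triad on E = scale degree 1 → i.
F#-A-C-E: root F# is the supertonic; half-diminished seventh chord there is iiø7.
B-D#-F#-A: root B is the dominant; dominant seventh chord there is V7.
E-G-B has root E, degree 1 in E minor, so i.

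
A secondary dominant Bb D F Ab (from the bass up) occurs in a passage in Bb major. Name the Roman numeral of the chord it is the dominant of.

The chord is a dominant seventh chord on Bb.
A dominant resolves down a perfect fifth: Bb → Eb. In Bb major, Eb is scale degree 4, i.e. IV.

IV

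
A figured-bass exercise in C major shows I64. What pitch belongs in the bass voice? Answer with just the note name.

G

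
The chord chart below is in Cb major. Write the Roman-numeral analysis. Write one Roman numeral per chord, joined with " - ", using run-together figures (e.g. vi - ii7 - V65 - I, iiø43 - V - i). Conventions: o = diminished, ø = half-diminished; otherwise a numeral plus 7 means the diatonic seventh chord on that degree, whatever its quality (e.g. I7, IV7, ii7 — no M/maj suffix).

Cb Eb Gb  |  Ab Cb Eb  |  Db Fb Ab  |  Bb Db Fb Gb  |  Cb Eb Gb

I - vi - ii - V65 - I

Cb-Eb-Gb has root Cb, degree 1 in Cb major, so I.
Ab-Cb-Eb: root Ab is the submediant; minor triad there is vi.
Db-Fb-Ab: minor triad on Db = scale degree 2 → ii.
Bb-Db-Fb-Gb has root Gb, degree 5 in Cb major, so V65.
Cb-Eb-Gb: root Cb is the tonic; major triad there is I.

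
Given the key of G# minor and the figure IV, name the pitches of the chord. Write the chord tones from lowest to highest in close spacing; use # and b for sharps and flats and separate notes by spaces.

C# E# G#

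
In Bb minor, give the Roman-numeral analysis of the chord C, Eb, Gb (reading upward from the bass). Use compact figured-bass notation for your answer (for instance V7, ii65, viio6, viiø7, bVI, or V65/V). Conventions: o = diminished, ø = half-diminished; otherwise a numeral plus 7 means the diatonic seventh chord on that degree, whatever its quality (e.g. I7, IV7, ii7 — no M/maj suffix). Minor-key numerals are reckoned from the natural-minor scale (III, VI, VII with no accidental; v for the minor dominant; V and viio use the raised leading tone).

iio

Stacked in thirds the chord is C-Eb-Gb: a diminished triad on C.
In Bb minor, C is the supertonic; the diatonic diminished triad there is iio.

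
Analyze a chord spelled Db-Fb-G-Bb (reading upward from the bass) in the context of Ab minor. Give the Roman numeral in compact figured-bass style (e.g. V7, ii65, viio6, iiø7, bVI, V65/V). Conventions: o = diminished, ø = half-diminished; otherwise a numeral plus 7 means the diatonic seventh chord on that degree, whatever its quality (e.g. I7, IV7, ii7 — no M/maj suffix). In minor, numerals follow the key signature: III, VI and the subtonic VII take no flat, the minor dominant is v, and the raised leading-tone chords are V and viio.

The pitches G-Bb-Db-Fb form a fully diminished seventh chord rooted on G.
G is scale degree 7 in Ab minor, and a fully diminished seventh chord on that degree is written viio7.
With Db in the bass the chord is in second inversion, so the figured bass is 43.

viio43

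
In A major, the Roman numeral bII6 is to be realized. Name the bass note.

D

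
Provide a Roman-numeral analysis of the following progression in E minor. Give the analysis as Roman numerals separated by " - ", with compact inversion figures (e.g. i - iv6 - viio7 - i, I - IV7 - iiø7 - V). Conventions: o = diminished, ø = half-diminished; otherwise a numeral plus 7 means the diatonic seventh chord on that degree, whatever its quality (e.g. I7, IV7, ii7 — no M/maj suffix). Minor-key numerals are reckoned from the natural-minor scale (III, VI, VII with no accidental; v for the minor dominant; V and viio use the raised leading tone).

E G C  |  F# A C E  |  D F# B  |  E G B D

E-G-C: major triad on C = scale degree 6 → VI6.
F#-A-C-E: half-diminished seventh chord on F# = scale degree 2 → iiø7.
D-F#-B: minor triad on B = scale degree 5 → v6.
E-G-B-D: root E is the tonic; minor seventh chord there is i7.

VI6 - iiø7 - v6 - i7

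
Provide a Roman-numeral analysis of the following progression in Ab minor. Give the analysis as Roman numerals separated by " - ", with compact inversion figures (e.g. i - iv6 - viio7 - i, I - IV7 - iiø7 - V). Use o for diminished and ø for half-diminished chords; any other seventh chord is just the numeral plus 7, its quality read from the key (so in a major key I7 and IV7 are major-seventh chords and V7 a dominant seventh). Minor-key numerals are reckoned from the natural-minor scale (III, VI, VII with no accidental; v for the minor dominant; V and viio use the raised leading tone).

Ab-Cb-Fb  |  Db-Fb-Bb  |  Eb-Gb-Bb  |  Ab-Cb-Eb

Ab-Cb-Fb has root Fb, degree 6 in Ab minor, so VI6.
Db-Fb-Bb: root Bb is the supertonic; diminished triad there is iio6.
Eb-Gb-Bb: root Eb is the dominant; minor triad there is v.
Ab-Cb-Eb has root Ab, degree 1 in Ab minor, so i.

VI6 - iio6 - v - i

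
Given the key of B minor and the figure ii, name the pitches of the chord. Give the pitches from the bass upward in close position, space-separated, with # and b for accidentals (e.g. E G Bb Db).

Scale degree 2 in B minor is C#; here the chord built on it is altered to a minor triad. ii is the minor supertonic, borrowed from the parallel major (the Dorian ii).
So the chord is C#-E-G#.

C# E G#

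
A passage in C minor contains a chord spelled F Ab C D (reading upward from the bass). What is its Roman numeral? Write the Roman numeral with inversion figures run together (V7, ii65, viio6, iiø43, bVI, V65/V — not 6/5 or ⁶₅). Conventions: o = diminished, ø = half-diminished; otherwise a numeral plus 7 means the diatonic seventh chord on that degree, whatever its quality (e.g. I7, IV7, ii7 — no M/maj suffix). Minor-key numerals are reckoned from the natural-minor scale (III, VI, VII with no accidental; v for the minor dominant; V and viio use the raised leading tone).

Stacked in thirds the chord is D-F-Ab-C: a half-diminished seventh chord on D.
In C minor, D is the supertonic; the diatonic half-diminished seventh chord there is iiø7.
With F in the bass the chord is in first inversion, so the figured bass is 65.

iiø65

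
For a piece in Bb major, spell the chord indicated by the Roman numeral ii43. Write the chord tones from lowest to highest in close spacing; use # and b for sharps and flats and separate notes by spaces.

In Bb major, scale degree 2 is C, and the diatonic chord built there is a minor seventh chord.
Stacking thirds from C gives C-Eb-G-Bb.
The figured bass 43 indicates second inversion, placing the fifth (G) in the bass: G-Bb-C-Eb.

G Bb C Eb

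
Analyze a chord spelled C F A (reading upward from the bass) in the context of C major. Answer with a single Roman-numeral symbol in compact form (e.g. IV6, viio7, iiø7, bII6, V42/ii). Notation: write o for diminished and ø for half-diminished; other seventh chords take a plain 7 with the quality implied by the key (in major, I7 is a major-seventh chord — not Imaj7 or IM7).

Stacked in thirds the chord is F-A-C: a major triad on F.
F is scale degree 4 in C major, and a major triad on that degree is written IV.
With C in the bass the chord is in second inversion, so the figured bass is 64.

IV64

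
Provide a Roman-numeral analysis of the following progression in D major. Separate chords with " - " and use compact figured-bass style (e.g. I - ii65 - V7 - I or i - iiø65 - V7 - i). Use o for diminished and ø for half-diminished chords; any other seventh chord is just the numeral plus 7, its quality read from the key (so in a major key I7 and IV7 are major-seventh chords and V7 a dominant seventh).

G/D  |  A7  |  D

IV64 - V7 - I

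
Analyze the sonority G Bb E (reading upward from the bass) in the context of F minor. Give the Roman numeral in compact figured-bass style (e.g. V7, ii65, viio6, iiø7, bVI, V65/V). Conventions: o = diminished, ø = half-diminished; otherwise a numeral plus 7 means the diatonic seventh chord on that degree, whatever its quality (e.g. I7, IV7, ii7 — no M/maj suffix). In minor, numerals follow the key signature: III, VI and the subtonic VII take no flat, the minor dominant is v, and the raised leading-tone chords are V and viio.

viio6

The pitches E-G-Bb form a diminished triad rooted on E.
E is scale degree 7 in F minor, and a diminished triad on that degree is written viio.
With G in the bass the chord is in first inversion, so the figured bass is 6.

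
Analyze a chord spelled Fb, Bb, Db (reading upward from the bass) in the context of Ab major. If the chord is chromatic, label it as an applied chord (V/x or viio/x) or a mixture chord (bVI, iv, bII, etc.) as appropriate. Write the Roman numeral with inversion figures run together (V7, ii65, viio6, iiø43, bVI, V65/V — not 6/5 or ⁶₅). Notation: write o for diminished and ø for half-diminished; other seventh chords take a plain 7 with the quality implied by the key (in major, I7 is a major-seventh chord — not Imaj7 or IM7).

Stacked in thirds the chord is Bb-Db-Fb: a diminished triad on Bb.
Bb is the second degree of Ab major. This is the diminished supertonic triad, borrowed from the parallel minor.
With Fb in the bass the chord is in second inversion, so the figured bass is 64.

iio64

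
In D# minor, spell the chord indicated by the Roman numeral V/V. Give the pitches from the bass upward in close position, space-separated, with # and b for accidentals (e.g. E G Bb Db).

E# G## B#

The slash means an applied dominant: we want the dominant of V. In D# minor, V is A# major, and its dominant is built on E#.
Building a major triad on E# gives E#-G##-B#.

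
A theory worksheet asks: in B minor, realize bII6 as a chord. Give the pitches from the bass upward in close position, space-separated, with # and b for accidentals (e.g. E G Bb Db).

bII6 is the Neapolitan sixth — a major triad on the lowered second degree, here in its customary first inversion. In B minor that root is C.
So the chord is C-E-G.
With the 6 figure the chord is in first inversion; from the bass E upward in close position it reads E-G-C.

E G C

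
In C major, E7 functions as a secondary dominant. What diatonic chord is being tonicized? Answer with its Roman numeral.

The chord is a dominant seventh chord on E.
A dominant resolves down a perfect fifth: E → A. In C major, A is scale degree 6, i.e. vi.

vi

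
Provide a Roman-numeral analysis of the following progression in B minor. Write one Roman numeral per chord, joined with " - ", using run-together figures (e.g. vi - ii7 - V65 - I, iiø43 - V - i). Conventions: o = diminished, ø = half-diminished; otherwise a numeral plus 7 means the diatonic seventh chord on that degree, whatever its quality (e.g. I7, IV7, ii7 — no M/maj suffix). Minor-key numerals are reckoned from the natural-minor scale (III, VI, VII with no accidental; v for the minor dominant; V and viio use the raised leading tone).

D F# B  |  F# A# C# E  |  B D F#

i6 - V7 - i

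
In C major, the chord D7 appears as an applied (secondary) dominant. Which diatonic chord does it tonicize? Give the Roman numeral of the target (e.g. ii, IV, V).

V

The chord is a dominant seventh chord on D.
A dominant resolves down a perfect fifth: D → G. In C major, G is scale degree 5, i.e. V.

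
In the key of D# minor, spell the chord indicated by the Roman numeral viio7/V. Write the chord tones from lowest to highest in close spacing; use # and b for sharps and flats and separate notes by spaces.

G## B# D# F#

viio7/V is a secondary leading-tone chord. The target V is A# in D# minor; the applied chord is rooted a semitone below, on G##.
Building a fully diminished seventh chord on G## gives G##-B#-D#-F#.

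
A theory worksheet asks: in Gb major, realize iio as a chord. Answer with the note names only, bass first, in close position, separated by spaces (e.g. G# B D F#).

Scale degree 2 in Gb major is Ab; here the chord built on it is altered to a diminished triad. iio is the diminished supertonic triad, borrowed from the parallel minor.
So the chord is Ab-Cb-Ebb, a diminished triad.

Ab Cb Ebb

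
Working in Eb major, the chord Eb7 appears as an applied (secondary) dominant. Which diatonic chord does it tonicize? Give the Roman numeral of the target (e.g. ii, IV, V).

IV

The chord is a dominant seventh chord on Eb.
A dominant resolves down a perfect fifth: Eb → Ab. In Eb major, Ab is scale degree 4, i.e. IV.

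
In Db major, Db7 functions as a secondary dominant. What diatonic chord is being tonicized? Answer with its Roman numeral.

IV

The chord is a dominant seventh chord on Db.
A dominant resolves down a perfect fifth: Db → Gb. In Db major, Gb is scale degree 4, i.e. IV.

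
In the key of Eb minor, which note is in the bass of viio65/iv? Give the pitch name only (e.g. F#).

Bb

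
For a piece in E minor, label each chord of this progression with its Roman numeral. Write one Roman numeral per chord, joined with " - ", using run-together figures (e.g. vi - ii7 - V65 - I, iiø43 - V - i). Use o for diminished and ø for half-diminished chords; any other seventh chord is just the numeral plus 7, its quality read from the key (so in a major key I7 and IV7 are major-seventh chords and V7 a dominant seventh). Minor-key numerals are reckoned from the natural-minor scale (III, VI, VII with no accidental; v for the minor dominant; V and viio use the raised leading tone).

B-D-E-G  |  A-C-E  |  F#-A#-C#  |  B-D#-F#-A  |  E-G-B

B-D-E-G: minor seventh chord on E = scale degree 1 → i43.
A-C-E has root A, degree 4 in E minor, so iv.
F#-A#-C#: chromatic; F# is V of V, so V/V.
B-D#-F#-A: dominant seventh chord on B = scale degree 5 → V7.
E-G-B has root E, degree 1 in E minor, so i.

i43 - iv - V/V - V7 - i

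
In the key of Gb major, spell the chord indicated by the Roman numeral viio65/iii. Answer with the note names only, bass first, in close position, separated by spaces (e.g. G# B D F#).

viio65/iii is a secondary leading-tone chord. The target iii is Bb in Gb major; the applied chord is rooted a semitone below, on A.
Building a fully diminished seventh chord on A gives A-C-Eb-Gb.
With the 65 figure the chord is in first inversion; from the bass C upward in close position it reads C-Eb-Gb-A.

C Eb Gb A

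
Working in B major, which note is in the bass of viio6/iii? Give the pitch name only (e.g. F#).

The applied chord viio6/iii is rooted on C##: C##-E#-G#.
The figure 6 means first inversion — the third is in the bass.

E#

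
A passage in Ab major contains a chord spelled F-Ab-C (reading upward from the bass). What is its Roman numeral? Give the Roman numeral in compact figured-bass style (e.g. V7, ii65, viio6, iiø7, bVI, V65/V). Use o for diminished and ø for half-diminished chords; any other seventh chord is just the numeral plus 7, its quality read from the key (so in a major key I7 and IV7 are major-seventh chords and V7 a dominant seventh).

Stacked in thirds the chord is F-Ab-C: a minor triad on F.
F is scale degree 6 in Ab major, and a minor triad on that degree is written vi.

vi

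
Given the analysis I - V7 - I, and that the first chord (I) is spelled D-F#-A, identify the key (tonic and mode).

The chord D is a major triad rooted on D; its label is I.
If D is scale degree 1 and the mode makes that degree carry a major triad, the tonic is D and the mode is major.

D major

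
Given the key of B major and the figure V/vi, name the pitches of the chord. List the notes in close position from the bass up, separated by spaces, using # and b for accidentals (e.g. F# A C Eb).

D# F## A#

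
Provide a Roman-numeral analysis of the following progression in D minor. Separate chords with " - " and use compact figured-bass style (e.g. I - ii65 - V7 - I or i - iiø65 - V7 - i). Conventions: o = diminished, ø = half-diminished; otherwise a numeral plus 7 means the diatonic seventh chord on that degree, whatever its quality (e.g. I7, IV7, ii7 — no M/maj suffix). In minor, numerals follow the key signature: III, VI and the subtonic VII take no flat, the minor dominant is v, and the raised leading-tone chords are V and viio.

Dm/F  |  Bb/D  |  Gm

Dm/F: minor triad on D = scale degree 1 → i6.
Bb/D: root Bb is the submediant; major triad there is VI6.
Gm: minor triad on G = scale degree 4 → iv.

i6 - VI6 - iv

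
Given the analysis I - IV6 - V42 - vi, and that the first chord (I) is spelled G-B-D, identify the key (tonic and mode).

The chord G is a major triad rooted on G; its label is I.
If G is scale degree 1 and the mode makes that degree carry a major triad, the tonic is G and the mode is major.

G major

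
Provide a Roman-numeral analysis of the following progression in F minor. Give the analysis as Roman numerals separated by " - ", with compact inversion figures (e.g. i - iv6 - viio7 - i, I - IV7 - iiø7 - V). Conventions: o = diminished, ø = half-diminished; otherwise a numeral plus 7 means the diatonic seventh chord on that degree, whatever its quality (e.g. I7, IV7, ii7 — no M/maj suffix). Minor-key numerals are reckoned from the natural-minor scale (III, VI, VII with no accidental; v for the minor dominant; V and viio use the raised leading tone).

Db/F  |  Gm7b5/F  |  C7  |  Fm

VI6 - iiø42 - V7 - i

Db/F has root Db, degree 6 in F minor, so VI6.
Gm7b5/F: root G is the supertonic; half-diminished seventh chord there is iiø42.
C7: dominant seventh chord on C = scale degree 5 → V7.
Fm has root F, degree 1 in F minor, so i.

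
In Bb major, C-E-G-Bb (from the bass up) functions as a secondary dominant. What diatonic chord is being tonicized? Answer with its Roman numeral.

V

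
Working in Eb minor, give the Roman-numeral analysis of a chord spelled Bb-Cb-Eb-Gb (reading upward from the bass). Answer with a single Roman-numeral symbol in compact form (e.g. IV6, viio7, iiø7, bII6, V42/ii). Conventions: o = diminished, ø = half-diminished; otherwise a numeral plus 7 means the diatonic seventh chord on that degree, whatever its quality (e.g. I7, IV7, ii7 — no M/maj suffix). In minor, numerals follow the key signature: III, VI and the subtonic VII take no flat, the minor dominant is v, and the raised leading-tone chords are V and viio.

VI42

The pitches Cb-Eb-Gb-Bb form a major seventh chord rooted on Cb.
In Eb minor, Cb is the submediant; the diatonic major seventh chord there is VI7.
With Bb in the bass the chord is in third inversion, so the figured bass is 42.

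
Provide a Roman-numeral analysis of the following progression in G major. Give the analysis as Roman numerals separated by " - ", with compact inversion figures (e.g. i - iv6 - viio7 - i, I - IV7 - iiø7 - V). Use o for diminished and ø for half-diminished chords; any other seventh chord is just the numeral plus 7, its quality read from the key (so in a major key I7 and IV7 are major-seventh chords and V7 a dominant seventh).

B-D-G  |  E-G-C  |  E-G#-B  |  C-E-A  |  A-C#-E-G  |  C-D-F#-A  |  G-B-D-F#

B-D-G: major triad on G = scale degree 1 → I6.
E-G-C has root C, degree 4 in G major, so IV6.
E-G#-B is the secondary dominant of ii (major triad on E): V/ii.
C-E-A: root A is the supertonic; minor triad there is ii6.
A-C#-E-G: a dominant seventh chord on A, the applied dominant of V → V7/V.
C-D-F#-A: dominant seventh chord on D = scale degree 5 → V42.
G-B-D-F#: major seventh chord on G = scale degree 1 → I7.

I6 - IV6 - V/ii - ii6 - V7/V - V42 - I7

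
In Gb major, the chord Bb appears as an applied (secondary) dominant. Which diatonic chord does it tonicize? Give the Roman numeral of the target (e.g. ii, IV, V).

vi

The chord is a major triad on Bb.
A dominant resolves down a perfect fifth: Bb → Eb. In Gb major, Eb is scale degree 6, i.e. vi.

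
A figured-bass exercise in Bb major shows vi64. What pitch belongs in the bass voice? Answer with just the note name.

vi in Bb major has root G; the chord is G-Bb-D.
The figure 64 means second inversion — the fifth is in the bass.

D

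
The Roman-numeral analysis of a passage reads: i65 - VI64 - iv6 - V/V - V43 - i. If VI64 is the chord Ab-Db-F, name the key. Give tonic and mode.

F minor

VI64 is given as Ab-Db-F — a major triad with root Db.
VI64 on Db implies Db is the submediant; that puts the tonic at F, and the uppercase numeral fits minor mode.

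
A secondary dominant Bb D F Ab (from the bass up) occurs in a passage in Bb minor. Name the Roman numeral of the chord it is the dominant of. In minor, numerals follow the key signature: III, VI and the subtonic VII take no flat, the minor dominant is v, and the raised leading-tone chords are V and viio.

The chord is a dominant seventh chord on Bb.
A dominant resolves down a perfect fifth: Bb → Eb. In Bb minor, Eb is scale degree 4, i.e. iv.

iv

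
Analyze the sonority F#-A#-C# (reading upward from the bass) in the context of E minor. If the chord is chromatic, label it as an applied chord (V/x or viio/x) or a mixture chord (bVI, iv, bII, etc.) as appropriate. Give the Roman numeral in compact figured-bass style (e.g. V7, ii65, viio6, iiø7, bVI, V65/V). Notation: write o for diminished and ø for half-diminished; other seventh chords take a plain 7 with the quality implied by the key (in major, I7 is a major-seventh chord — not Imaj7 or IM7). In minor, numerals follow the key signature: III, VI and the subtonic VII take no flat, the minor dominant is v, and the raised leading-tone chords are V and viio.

V/V

The pitches F#-A#-C# form a major triad rooted on F#.
F# is not a diatonic chord root with this quality in E minor, but it lies a perfect fifth above B (V), so the chord functions as an applied dominant of V.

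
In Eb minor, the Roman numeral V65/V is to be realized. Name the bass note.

A

The applied chord V65/V is rooted on F: F-A-C-Eb.
The figure 65 means first inversion — the third is in the bass.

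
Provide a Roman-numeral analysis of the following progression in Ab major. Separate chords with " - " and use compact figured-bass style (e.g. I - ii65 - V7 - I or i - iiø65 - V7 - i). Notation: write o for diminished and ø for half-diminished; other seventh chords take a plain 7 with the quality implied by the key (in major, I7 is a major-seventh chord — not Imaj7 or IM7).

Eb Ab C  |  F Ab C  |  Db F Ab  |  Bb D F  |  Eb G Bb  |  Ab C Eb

Eb-Ab-C: root Ab is the tonic; major triad there is I64.
F-Ab-C: minor triad on F = scale degree 6 → vi.
Db-F-Ab: root Db is the subdominant; major triad there is IV.
Bb-D-F: chromatic; Bb is V of V, so V/V.
Eb-G-Bb: major triad on Eb = scale degree 5 → V.
Ab-C-Eb: major triad on Ab = scale degree 1 → I.

I64 - vi - IV - V/V - V - I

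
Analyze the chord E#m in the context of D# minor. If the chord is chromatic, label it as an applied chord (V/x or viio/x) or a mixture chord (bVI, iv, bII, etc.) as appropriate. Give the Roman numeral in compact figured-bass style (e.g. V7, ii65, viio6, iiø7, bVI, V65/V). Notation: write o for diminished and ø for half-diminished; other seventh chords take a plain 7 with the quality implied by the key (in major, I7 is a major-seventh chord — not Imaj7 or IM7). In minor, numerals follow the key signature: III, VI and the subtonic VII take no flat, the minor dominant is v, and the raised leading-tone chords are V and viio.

The pitches E#-G#-B# form a minor triad rooted on E#.
E# is the second degree of D# minor. This is the minor supertonic, borrowed from the parallel major (the Dorian ii).

ii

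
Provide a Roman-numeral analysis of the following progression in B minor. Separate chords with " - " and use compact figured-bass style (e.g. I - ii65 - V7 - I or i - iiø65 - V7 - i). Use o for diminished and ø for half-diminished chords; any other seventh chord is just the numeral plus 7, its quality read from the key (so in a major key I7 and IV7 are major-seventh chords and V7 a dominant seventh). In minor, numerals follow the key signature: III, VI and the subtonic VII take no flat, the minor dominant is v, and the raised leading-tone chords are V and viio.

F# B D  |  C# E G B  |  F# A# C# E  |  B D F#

i64 - iiø7 - V7 - i

F#-B-D has root B, degree 1 in B minor, so i64.
C#-E-G-B: half-diminished seventh chord on C# = scale degree 2 → iiø7.
F#-A#-C#-E: dominant seventh chord on F# = scale degree 5 → V7.
B-D-F#: minor triad on B = scale degree 1 → i.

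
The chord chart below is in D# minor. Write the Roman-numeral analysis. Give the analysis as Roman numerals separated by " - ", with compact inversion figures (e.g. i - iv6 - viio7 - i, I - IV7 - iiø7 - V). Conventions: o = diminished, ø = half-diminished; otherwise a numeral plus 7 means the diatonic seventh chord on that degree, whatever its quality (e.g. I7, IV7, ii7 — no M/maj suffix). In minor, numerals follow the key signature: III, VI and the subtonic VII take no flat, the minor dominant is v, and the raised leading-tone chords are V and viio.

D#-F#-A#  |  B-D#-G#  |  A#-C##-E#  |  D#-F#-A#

D#-F#-A# has root D#, degree 1 in D# minor, so i.
B-D#-G#: minor triad on G# = scale degree 4 → iv6.
A#-C##-E#: root A# is the dominant; major triad there is V.
D#-F#-A# has root D#, degree 1 in D# minor, so i.

i - iv6 - V - i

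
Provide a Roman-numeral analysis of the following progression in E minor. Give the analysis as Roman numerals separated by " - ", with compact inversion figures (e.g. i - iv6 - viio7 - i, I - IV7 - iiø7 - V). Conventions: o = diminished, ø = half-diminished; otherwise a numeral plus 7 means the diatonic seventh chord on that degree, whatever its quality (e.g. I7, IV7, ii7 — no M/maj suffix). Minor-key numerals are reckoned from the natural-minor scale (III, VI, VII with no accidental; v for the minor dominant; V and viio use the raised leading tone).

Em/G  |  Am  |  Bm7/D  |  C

i6 - iv - v65 - VI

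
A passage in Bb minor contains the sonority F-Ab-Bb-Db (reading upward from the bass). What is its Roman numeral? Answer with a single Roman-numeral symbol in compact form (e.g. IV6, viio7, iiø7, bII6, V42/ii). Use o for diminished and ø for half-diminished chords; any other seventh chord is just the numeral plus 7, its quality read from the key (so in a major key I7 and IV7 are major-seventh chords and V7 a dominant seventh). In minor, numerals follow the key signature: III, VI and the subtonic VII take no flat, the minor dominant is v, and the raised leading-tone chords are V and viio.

i43

The pitches Bb-Db-F-Ab form a minor seventh chord rooted on Bb.
In Bb minor, Bb is the tonic; the diatonic minor seventh chord there is i7.
With F in the bass the chord is in second inversion, so the figured bass is 43.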